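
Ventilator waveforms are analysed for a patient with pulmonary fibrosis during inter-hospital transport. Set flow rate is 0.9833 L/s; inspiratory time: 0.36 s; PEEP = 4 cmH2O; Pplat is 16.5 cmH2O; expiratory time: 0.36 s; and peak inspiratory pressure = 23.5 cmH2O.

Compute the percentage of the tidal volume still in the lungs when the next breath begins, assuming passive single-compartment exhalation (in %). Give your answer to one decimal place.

Vt = flow × Ti = 0.9833 L/s × 0.36 s × 1000 mL/L = 353.99 mL.
R = (PIP − Pplat)/V̇ = (23.5 − 16.5) / 0.9833 = 7.0/0.9833 = 7.119 cmH2O·s/L.
C = Vt/(Pplat − PEEP) = 353.99 / (16.5 − 4) = 353.99/12.5 = 28.319 mL/cmH2O.
τ = R × C = 7.119 × 0.02832 L/cmH2O = 0.2016 s.
Fraction remaining at end-expiration = e^(−Te/τ) = e^(−0.36/0.2016) = 0.1677 → 16.77%.

16.8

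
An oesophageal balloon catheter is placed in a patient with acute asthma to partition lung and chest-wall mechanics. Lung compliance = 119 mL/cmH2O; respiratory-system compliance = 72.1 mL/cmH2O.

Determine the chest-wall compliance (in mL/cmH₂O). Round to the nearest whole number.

1/Ccw = 1/Crs − 1/CL.
1/Ccw = 1/72.1 − 1/119 = 0.005466.
Ccw = 182.95 mL/cmH2O.

183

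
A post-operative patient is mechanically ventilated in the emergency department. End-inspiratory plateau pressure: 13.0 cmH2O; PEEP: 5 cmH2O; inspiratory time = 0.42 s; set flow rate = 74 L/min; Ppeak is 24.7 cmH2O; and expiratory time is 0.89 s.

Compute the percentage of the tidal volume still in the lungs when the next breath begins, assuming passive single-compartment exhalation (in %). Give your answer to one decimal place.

Flow: 74 L/min ÷ 60 = 1.2333 L/s.
Vt = flow × Ti = 1.2333 L/s × 0.42 s × 1000 mL/L = 517.99 mL.
R = (PIP − Pplat)/V̇ = (24.7 − 13.0) / 1.2333 = 11.7/1.2333 = 9.487 cmH2O·s/L.
C = Vt/(Pplat − PEEP) = 517.99 / (13.0 − 5) = 517.99/8.0 = 64.749 mL/cmH2O.
τ = R × C = 9.487 × 0.06475 L/cmH2O = 0.6143 s.
Fraction remaining at end-expiration = e^(−Te/τ) = e^(−0.89/0.6143) = 0.2349 → 23.49%.

23.5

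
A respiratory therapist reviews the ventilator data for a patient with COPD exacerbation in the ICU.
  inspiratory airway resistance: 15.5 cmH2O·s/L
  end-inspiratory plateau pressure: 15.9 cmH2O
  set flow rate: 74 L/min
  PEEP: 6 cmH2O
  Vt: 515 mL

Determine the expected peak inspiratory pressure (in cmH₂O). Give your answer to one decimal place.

Flow: 74 L/min ÷ 60 = 1.2333 L/s.
PIP = Pplat + Raw × flow = 15.9 + 15.5 × 1.2333 = 15.9 + 19.116 = 35.016 cmH2O.

35.0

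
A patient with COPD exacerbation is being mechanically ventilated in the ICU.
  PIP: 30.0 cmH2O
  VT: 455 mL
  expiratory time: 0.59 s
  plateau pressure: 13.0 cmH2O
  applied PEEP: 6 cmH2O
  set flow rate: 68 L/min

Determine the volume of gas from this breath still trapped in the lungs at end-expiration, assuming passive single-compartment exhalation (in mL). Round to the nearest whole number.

Flow: 68 L/min ÷ 60 = 1.1333 L/s.
R = (PIP − Pplat)/V̇ = (30.0 − 13.0) / 1.1333 = 17.0/1.1333 = 15.0 cmH2O·s/L.
C = Vt/(Pplat − PEEP) = 455.0 / (13.0 − 6) = 455.0/7.0 = 65.0 mL/cmH2O.
τ = R × C = 15.0 × 0.065 L/cmH2O = 0.975 s.
Fraction remaining = e^(−Te/τ) = e^(−0.59/0.975) = 0.546.
Trapped volume = 455.0 × 0.546 = 248.43 mL.

248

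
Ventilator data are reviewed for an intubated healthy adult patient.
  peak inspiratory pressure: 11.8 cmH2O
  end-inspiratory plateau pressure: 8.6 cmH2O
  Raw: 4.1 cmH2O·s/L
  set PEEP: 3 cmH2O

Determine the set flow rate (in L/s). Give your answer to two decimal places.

0.78

flow = (PIP − Pplat) / Raw = 3.2 / 4.1 = 0.7805 L/s.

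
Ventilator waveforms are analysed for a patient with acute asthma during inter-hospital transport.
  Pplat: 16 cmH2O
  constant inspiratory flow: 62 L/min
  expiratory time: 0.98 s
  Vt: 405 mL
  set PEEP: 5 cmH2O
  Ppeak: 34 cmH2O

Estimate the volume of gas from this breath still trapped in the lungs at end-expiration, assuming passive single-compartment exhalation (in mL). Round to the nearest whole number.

Flow: 62 L/min ÷ 60 = 1.0333 L/s.
R = (PIP − Pplat)/V̇ = (34 − 16) / 1.0333 = 18.0/1.0333 = 17.42 cmH2O·s/L.
C = Vt/(Pplat − PEEP) = 405.0 / (16 − 5) = 405.0/11.0 = 36.818 mL/cmH2O.
τ = R × C = 17.42 × 0.03682 L/cmH2O = 0.6414 s.
Fraction remaining = e^(−Te/τ) = e^(−0.98/0.6414) = 0.217.
Trapped volume = 405.0 × 0.217 = 87.885 mL.

88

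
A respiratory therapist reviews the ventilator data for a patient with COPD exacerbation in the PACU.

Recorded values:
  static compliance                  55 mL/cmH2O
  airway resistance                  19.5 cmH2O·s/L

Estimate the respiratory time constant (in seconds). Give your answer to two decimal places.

τ = R × C = 19.5 × 55 mL/cmH2O = 19.5 × 0.055 L/cmH2O = 1.073 s.

1.07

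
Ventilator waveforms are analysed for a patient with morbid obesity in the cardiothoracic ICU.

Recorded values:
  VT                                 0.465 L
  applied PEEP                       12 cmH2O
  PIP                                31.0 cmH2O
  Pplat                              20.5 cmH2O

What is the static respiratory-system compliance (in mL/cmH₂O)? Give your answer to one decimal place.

Cstat = Vt / (Pplat − PEEP) = 465 / (20.5 − 12) = 465 / 8.5 = 54.706 mL/cmH2O.

54.7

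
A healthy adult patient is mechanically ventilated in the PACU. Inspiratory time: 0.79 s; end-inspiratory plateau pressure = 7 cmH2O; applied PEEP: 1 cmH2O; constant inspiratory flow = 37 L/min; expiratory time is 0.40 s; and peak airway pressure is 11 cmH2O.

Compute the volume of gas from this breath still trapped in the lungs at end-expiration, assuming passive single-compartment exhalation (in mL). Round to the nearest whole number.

228

Flow: 37 L/min ÷ 60 = 0.6167 L/s.
Vt = flow × Ti = 0.6167 L/s × 0.79 s × 1000 mL/L = 487.19 mL.
R = (PIP − Pplat)/V̇ = (11 − 7) / 0.6167 = 4.0/0.6167 = 6.486 cmH2O·s/L.
C = Vt/(Pplat − PEEP) = 487.19 / (7 − 1) = 487.19/6.0 = 81.198 mL/cmH2O.
τ = R × C = 6.486 × 0.0812 L/cmH2O = 0.5267 s.
Fraction remaining = e^(−Te/τ) = e^(−0.40/0.5267) = 0.4679.
Trapped volume = 487.19 × 0.4679 = 227.96 mL.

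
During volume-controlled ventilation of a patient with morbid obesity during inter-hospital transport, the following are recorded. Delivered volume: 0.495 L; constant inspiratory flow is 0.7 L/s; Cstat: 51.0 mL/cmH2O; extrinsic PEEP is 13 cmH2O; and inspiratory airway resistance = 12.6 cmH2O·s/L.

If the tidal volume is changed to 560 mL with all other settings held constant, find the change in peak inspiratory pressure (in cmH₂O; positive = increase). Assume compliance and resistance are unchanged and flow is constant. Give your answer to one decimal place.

PIP = Vt/C + R·V̇ + PEEP (constant-flow equation of motion).
Only the elastic term changes: ΔPIP = ΔVt / C = (560 − 495) / 51.0 = 1.275 cmH2O.

1.3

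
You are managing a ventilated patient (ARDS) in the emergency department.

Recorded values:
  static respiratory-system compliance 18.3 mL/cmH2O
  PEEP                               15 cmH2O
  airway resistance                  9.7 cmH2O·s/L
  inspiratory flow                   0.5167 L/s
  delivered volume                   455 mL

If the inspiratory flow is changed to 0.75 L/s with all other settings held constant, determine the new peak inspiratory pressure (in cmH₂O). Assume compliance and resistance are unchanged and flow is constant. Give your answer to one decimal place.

PIP = Vt/C + R·V̇ + PEEP (constant-flow equation of motion).
Only the resistive term changes: ΔPIP = R × ΔV̇ = 9.7 × (0.75 − 0.5167) = 9.7 × 0.2333 = 2.263 cmH2O.
Original PIP = 455/18.3 + 9.7×0.5167 + 15 = 44.875 cmH2O; new PIP = 44.875 + (2.263) = 47.138 cmH2O.

47.1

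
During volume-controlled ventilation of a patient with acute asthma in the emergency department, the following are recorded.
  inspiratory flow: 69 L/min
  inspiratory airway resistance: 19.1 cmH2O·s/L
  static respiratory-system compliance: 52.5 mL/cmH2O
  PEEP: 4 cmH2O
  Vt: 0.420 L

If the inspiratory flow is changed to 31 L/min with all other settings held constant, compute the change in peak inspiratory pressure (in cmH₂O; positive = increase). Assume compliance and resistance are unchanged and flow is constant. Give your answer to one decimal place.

Flow: 69 L/min ÷ 60 = 1.15 L/s.
New flow: 31 L/min ÷ 60 = 0.5167 L/s.
PIP = Vt/C + R·V̇ + PEEP (constant-flow equation of motion).
Only the resistive term changes: ΔPIP = R × ΔV̇ = 19.1 × (0.5167 − 1.15) = 19.1 × -0.6333 = -12.096 cmH2O.

-12.1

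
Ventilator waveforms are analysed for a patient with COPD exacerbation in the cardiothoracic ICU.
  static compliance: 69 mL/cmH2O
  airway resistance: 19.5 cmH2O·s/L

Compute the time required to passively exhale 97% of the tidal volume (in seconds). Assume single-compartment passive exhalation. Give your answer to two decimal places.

4.72

τ = R × C = 19.5 × 69 mL/cmH2O = 19.5 × 0.069 L/cmH2O = 1.346 s.
Exhaled fraction f = 1 − e^(−t/τ) → t = −τ·ln(1 − f) = −1.346·ln(0.03) = 4.72 s.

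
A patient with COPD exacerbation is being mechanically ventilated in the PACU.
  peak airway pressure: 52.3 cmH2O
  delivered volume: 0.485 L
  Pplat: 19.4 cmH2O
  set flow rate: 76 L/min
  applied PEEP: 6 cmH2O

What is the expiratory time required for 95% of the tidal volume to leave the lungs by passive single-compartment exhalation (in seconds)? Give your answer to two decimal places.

2.82

Flow: 76 L/min ÷ 60 = 1.2667 L/s.
R = (PIP − Pplat)/V̇ = (52.3 − 19.4) / 1.2667 = 32.9/1.2667 = 25.973 cmH2O·s/L.
C = Vt/(Pplat − PEEP) = 485.0 / (19.4 − 6) = 485.0/13.4 = 36.194 mL/cmH2O.
τ = R × C = 25.973 × 0.03619 L/cmH2O = 0.94 s.
t = −τ·ln(1 − 0.95) = −0.94·ln(0.05) = 2.816 s.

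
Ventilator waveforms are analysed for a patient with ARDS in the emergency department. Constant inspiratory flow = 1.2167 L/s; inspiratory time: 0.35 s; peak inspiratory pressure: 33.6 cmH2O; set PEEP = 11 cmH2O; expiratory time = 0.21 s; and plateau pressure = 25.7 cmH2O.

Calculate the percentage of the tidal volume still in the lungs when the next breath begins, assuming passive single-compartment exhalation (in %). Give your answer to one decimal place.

Vt = flow × Ti = 1.2167 L/s × 0.35 s × 1000 mL/L = 425.85 mL.
R = (PIP − Pplat)/V̇ = (33.6 − 25.7) / 1.2167 = 7.9/1.2167 = 6.493 cmH2O·s/L.
C = Vt/(Pplat − PEEP) = 425.85 / (25.7 − 11) = 425.85/14.7 = 28.969 mL/cmH2O.
τ = R × C = 6.493 × 0.02897 L/cmH2O = 0.1881 s.
Fraction remaining at end-expiration = e^(−Te/τ) = e^(−0.21/0.1881) = 0.3274 → 32.74%.

32.7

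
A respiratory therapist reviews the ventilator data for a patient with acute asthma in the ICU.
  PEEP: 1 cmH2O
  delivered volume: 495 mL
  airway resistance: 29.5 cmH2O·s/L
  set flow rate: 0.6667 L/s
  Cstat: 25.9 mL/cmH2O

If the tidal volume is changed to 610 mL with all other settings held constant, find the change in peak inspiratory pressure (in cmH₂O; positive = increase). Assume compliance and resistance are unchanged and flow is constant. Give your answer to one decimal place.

PIP = Vt/C + R·V̇ + PEEP (constant-flow equation of motion).
Only the elastic term changes: ΔPIP = ΔVt / C = (610 − 495) / 25.9 = 4.44 cmH2O.

4.4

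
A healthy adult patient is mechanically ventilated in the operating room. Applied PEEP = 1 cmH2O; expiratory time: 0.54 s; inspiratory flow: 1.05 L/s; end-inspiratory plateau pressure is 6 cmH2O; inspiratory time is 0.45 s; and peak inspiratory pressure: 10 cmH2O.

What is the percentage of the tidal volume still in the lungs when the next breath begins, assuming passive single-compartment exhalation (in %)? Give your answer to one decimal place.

Vt = flow × Ti = 1.05 L/s × 0.45 s × 1000 mL/L = 472.5 mL.
R = (PIP − Pplat)/V̇ = (10 − 6) / 1.05 = 4.0/1.05 = 3.81 cmH2O·s/L.
C = Vt/(Pplat − PEEP) = 472.5 / (6 − 1) = 472.5/5.0 = 94.5 mL/cmH2O.
τ = R × C = 3.81 × 0.0945 L/cmH2O = 0.36 s.
Fraction remaining at end-expiration = e^(−Te/τ) = e^(−0.54/0.36) = 0.2231 → 22.31%.

22.3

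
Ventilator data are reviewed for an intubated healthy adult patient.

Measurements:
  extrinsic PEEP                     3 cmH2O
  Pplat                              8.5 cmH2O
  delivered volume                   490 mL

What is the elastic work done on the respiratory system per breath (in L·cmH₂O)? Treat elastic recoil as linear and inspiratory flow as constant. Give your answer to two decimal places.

1.35

Elastic work ≈ ½ × (Pplat − PEEP) × Vt = 0.5 × (8.5 − 3) × 0.490 L = 0.5 × 5.5 × 0.490 = 1.348 L·cmH2O.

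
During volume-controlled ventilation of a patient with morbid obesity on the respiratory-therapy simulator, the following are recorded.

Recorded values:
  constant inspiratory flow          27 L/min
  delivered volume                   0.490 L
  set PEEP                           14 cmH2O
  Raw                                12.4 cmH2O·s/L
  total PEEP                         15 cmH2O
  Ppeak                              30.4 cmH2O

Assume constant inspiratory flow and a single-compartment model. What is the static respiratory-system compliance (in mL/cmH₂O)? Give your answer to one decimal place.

Flow: 27 L/min ÷ 60 = 0.45 L/s.
Total PEEP = 15 cmH2O (set 14 + intrinsic 1); this is the baseline alveolar pressure.
Equation of motion (constant flow): PIP = Vt/C + R·V̇ + PEEP.
Vt/C = PIP − R·V̇ − PEEP = 30.4 − 12.4×0.45 − 15 = 30.4 − 5.58 − 15 = 9.82 cmH2O.
C = Vt / 9.82 = 490 / 9.82 = 49.898 mL/cmH2O.

49.9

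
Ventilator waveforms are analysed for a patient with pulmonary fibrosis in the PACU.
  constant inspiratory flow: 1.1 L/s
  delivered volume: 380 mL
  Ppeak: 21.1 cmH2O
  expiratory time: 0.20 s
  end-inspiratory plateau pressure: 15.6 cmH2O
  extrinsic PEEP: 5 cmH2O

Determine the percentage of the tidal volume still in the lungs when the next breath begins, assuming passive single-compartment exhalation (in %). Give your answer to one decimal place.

32.8

R = (PIP − Pplat)/V̇ = (21.1 − 15.6) / 1.1 = 5.5/1.1 = 5.0 cmH2O·s/L.
C = Vt/(Pplat − PEEP) = 380.0 / (15.6 − 5) = 380.0/10.6 = 35.849 mL/cmH2O.
τ = R × C = 5.0 × 0.03585 L/cmH2O = 0.1793 s.
Fraction remaining at end-expiration = e^(−Te/τ) = e^(−0.20/0.1793) = 0.3278 → 32.78%.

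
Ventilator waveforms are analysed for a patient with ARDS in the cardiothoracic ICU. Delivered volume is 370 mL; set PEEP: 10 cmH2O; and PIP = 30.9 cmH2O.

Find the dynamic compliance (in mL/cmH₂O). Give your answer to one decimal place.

17.7

Dynamic compliance = Vt / (PIP − PEEP) = 370 / (30.9 − 10) = 370 / 20.9 = 17.703 mL/cmH2O.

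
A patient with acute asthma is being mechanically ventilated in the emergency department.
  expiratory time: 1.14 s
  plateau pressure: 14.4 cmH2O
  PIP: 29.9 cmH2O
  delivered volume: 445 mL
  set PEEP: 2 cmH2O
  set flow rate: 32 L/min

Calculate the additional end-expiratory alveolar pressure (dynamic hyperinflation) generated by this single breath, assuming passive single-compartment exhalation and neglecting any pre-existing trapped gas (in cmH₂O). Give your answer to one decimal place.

4.2

Flow: 32 L/min ÷ 60 = 0.5333 L/s.
R = (PIP − Pplat)/V̇ = (29.9 − 14.4) / 0.5333 = 15.5/0.5333 = 29.064 cmH2O·s/L.
C = Vt/(Pplat − PEEP) = 445.0 / (14.4 − 2) = 445.0/12.4 = 35.887 mL/cmH2O.
τ = R × C = 29.064 × 0.03589 L/cmH2O = 1.043 s.
Fraction remaining = e^(−Te/τ) = e^(−1.14/1.043) = 0.3352; trapped volume = 445.0 × 0.3352 = 149.16 mL.
Additional alveolar pressure from trapping ≈ V_trapped / C = 149.16 / 35.887 = 4.156 cmH2O.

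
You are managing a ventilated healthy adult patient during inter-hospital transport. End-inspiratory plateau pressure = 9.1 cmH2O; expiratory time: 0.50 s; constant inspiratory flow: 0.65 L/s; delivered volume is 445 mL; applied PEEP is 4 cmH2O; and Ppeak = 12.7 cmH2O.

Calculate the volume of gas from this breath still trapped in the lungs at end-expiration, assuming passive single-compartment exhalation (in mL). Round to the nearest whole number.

R = (PIP − Pplat)/V̇ = (12.7 − 9.1) / 0.65 = 3.6/0.65 = 5.538 cmH2O·s/L.
C = Vt/(Pplat − PEEP) = 445.0 / (9.1 − 4) = 445.0/5.1 = 87.255 mL/cmH2O.
τ = R × C = 5.538 × 0.08726 L/cmH2O = 0.4832 s.
Fraction remaining = e^(−Te/τ) = e^(−0.50/0.4832) = 0.3553.
Trapped volume = 445.0 × 0.3553 = 158.11 mL.

158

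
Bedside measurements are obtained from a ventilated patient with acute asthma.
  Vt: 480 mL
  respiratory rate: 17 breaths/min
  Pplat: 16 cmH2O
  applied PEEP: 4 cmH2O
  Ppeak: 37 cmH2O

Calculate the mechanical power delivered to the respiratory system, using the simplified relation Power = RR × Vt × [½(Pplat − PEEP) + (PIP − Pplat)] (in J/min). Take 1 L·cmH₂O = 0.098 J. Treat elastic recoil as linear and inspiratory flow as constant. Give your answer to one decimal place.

21.6

Per-breath work = Vt × [½(Pplat−PEEP) + (PIP−Pplat)] = 0.480 × [0.5×12.0 + 21.0] = 0.480 × 27.0 = 12.96 L·cmH2O.
Power = 17 × 12.96 = 220.32 L·cmH2O/min.
× 0.098 J/(L·cmH2O) → 21.591 J/min.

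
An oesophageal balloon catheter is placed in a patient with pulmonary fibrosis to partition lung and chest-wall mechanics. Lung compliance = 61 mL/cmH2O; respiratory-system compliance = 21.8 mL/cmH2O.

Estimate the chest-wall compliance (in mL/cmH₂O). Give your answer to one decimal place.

1/Ccw = 1/Crs − 1/CL.
1/Ccw = 1/21.8 − 1/61 = 0.02948.
Ccw = 33.921 mL/cmH2O.

33.9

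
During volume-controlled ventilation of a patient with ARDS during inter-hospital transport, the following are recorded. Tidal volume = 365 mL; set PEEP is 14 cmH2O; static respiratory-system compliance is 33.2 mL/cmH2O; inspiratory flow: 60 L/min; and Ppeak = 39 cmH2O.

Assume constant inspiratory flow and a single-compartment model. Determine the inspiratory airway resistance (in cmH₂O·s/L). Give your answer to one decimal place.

Flow: 60 L/min ÷ 60 = 1 L/s.
Equation of motion (constant flow): PIP = Vt/C + R·V̇ + PEEP.
R·V̇ = PIP − Vt/C − PEEP = 39 − 365/33.2 − 14 = 39 − 10.994 − 14 = 14.006 cmH2O.
R = 14.006 / 1 = 14.006 cmH2O·s/L.

14.0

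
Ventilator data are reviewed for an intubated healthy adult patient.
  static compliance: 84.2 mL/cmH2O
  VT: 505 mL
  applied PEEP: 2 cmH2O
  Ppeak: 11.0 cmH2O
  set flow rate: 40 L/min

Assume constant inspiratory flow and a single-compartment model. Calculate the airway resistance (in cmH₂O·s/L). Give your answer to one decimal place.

4.5

Flow: 40 L/min ÷ 60 = 0.6667 L/s.
Equation of motion (constant flow): PIP = Vt/C + R·V̇ + PEEP.
R·V̇ = PIP − Vt/C − PEEP = 11.0 − 505/84.2 − 2 = 11.0 − 5.998 − 2 = 3.002 cmH2O.
R = 3.002 / 0.6667 = 4.503 cmH2O·s/L.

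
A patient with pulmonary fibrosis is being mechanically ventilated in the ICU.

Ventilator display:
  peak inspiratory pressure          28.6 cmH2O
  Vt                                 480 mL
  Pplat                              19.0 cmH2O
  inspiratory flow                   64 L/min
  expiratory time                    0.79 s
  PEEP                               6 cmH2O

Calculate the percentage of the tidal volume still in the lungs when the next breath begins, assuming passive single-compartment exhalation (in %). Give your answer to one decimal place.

9.3

Flow: 64 L/min ÷ 60 = 1.0667 L/s.
R = (PIP − Pplat)/V̇ = (28.6 − 19.0) / 1.0667 = 9.6/1.0667 = 9.0 cmH2O·s/L.
C = Vt/(Pplat − PEEP) = 480.0 / (19.0 − 6) = 480.0/13.0 = 36.923 mL/cmH2O.
τ = R × C = 9.0 × 0.03692 L/cmH2O = 0.3323 s.
Fraction remaining at end-expiration = e^(−Te/τ) = e^(−0.79/0.3323) = 0.09279 → 9.279%.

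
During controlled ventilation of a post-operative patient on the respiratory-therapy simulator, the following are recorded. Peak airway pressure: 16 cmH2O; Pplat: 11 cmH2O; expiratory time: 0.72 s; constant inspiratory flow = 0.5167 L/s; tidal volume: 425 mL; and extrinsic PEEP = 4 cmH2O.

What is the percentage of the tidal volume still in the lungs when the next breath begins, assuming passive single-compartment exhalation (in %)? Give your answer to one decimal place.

R = (PIP − Pplat)/V̇ = (16 − 11) / 0.5167 = 5.0/0.5167 = 9.677 cmH2O·s/L.
C = Vt/(Pplat − PEEP) = 425.0 / (11 − 4) = 425.0/7.0 = 60.714 mL/cmH2O.
τ = R × C = 9.677 × 0.06071 L/cmH2O = 0.5875 s.
Fraction remaining at end-expiration = e^(−Te/τ) = e^(−0.72/0.5875) = 0.2936 → 29.36%.

29.4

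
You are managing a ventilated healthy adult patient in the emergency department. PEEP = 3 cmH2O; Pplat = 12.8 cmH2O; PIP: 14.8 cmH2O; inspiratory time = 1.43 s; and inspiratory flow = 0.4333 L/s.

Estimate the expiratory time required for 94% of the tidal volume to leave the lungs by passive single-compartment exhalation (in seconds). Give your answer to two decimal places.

0.82

Vt = flow × Ti = 0.4333 L/s × 1.43 s × 1000 mL/L = 619.62 mL.
R = (PIP − Pplat)/V̇ = (14.8 − 12.8) / 0.4333 = 2.0/0.4333 = 4.616 cmH2O·s/L.
C = Vt/(Pplat − PEEP) = 619.62 / (12.8 − 3) = 619.62/9.8 = 63.227 mL/cmH2O.
τ = R × C = 4.616 × 0.06323 L/cmH2O = 0.2919 s.
t = −τ·ln(1 − 0.94) = −0.2919·ln(0.06) = 0.8212 s.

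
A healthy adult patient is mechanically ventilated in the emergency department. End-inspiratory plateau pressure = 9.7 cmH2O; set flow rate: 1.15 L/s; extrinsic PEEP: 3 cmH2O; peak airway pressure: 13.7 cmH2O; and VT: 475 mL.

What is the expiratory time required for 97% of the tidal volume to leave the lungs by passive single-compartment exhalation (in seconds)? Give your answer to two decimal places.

0.86

R = (PIP − Pplat)/V̇ = (13.7 − 9.7) / 1.15 = 4.0/1.15 = 3.478 cmH2O·s/L.
C = Vt/(Pplat − PEEP) = 475.0 / (9.7 − 3) = 475.0/6.7 = 70.896 mL/cmH2O.
τ = R × C = 3.478 × 0.0709 L/cmH2O = 0.2466 s.
t = −τ·ln(1 − 0.97) = −0.2466·ln(0.03) = 0.8647 s.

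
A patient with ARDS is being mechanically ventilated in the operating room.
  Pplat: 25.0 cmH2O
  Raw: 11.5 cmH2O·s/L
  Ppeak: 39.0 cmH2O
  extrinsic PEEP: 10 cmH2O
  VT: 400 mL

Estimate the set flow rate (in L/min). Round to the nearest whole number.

flow = (PIP − Pplat) / Raw = (39.0 − 25.0) / 11.5 = 1.217 L/s × 60 = 73.02 L/min.

73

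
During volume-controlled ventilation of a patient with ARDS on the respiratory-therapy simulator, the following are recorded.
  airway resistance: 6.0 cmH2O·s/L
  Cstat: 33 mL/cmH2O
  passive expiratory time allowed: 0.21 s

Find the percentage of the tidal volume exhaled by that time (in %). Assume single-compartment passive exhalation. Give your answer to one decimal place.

65.4

τ = R × C = 6.0 × 33 mL/cmH2O = 6.0 × 0.033 L/cmH2O = 0.198 s.
Passive exhalation: V(t)/V₀ = e^(−t/τ) = e^(−0.21/0.198) = 0.3462.
Fraction exhaled = 1 − 0.3462 = 0.6538 → 65.38%.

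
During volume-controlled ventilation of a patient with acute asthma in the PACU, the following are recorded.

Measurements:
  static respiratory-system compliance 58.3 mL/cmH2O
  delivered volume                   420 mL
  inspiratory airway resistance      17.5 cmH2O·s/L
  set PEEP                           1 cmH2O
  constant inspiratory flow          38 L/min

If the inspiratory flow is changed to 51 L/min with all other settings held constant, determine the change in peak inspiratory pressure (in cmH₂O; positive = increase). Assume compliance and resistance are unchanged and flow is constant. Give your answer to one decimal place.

Flow: 38 L/min ÷ 60 = 0.6333 L/s.
New flow: 51 L/min ÷ 60 = 0.85 L/s.
PIP = Vt/C + R·V̇ + PEEP (constant-flow equation of motion).
Only the resistive term changes: ΔPIP = R × ΔV̇ = 17.5 × (0.85 − 0.6333) = 17.5 × 0.2167 = 3.792 cmH2O.

3.8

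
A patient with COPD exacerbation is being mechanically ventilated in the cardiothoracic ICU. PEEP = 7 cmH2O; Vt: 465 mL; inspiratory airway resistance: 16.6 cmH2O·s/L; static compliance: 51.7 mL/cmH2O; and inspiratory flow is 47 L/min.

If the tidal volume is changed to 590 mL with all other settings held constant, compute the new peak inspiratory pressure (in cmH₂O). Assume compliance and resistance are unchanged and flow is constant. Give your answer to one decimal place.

Flow: 47 L/min ÷ 60 = 0.7833 L/s.
PIP = Vt/C + R·V̇ + PEEP (constant-flow equation of motion).
Only the elastic term changes: ΔPIP = ΔVt / C = (590 − 465) / 51.7 = 2.418 cmH2O.
Original PIP = 465/51.7 + 16.6×0.7833 + 7 = 28.997 cmH2O; new PIP = 28.997 + (2.418) = 31.415 cmH2O.

31.4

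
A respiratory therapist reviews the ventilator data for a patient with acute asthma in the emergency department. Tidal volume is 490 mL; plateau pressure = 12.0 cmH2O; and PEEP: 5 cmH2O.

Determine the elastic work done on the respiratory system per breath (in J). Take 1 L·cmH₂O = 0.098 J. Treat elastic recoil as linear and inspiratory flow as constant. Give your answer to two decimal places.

0.17

Elastic work ≈ ½ × (Pplat − PEEP) × Vt = 0.5 × (12.0 − 5) × 0.490 L = 0.5 × 7.0 × 0.490 = 1.715 L·cmH2O.
× 0.098 J/(L·cmH2O) → 0.1681 J.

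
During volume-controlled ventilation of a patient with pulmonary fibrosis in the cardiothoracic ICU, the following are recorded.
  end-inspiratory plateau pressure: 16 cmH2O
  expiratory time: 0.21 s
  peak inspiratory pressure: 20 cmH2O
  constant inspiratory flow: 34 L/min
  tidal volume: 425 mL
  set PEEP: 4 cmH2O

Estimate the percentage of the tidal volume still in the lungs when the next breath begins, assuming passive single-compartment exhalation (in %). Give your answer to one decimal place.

43.2

Flow: 34 L/min ÷ 60 = 0.5667 L/s.
R = (PIP − Pplat)/V̇ = (20 − 16) / 0.5667 = 4.0/0.5667 = 7.058 cmH2O·s/L.
C = Vt/(Pplat − PEEP) = 425.0 / (16 − 4) = 425.0/12.0 = 35.417 mL/cmH2O.
τ = R × C = 7.058 × 0.03542 L/cmH2O = 0.25 s.
Fraction remaining at end-expiration = e^(−Te/τ) = e^(−0.21/0.25) = 0.4317 → 43.17%.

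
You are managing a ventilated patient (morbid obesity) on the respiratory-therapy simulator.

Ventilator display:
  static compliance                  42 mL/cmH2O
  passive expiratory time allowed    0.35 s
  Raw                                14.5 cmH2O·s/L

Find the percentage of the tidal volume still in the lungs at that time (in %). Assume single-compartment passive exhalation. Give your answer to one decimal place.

τ = R × C = 14.5 × 42 mL/cmH2O = 14.5 × 0.042 L/cmH2O = 0.609 s.
Passive exhalation: V(t)/V₀ = e^(−t/τ) = e^(−0.35/0.609) = 0.5629.
Fraction remaining = 0.5629 → 56.29%.

56.3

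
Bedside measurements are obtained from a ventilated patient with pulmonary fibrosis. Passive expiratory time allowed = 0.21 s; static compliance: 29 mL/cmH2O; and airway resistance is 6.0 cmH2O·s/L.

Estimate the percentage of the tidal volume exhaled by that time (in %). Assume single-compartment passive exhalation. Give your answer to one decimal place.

τ = R × C = 6.0 × 29 mL/cmH2O = 6.0 × 0.029 L/cmH2O = 0.174 s.
Passive exhalation: V(t)/V₀ = e^(−t/τ) = e^(−0.21/0.174) = 0.2991.
Fraction exhaled = 1 − 0.2991 = 0.7009 → 70.09%.

70.1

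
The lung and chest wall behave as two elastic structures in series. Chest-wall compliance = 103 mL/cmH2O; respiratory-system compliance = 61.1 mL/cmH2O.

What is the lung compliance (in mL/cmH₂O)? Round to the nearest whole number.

150

1/CL = 1/Crs − 1/Ccw.
1/CL = 1/61.1 − 1/103 = 0.006658.
CL = 150.2 mL/cmH2O.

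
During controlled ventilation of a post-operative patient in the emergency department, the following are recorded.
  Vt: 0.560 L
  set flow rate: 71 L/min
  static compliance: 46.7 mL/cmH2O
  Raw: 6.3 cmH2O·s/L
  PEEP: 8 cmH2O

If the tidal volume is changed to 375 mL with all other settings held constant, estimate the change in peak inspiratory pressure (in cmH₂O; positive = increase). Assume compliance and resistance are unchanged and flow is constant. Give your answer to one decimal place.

PIP = Vt/C + R·V̇ + PEEP (constant-flow equation of motion).
Only the elastic term changes: ΔPIP = ΔVt / C = (375 − 560) / 46.7 = -3.961 cmH2O.

-4.0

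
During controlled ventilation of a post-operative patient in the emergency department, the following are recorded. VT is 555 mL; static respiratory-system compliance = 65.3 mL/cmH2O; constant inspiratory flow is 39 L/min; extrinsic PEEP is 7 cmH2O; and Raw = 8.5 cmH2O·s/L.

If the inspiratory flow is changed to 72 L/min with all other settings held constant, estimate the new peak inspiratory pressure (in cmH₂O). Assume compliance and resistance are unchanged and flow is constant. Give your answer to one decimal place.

25.7

Flow: 39 L/min ÷ 60 = 0.65 L/s.
New flow: 72 L/min ÷ 60 = 1.2 L/s.
PIP = Vt/C + R·V̇ + PEEP (constant-flow equation of motion).
Only the resistive term changes: ΔPIP = R × ΔV̇ = 8.5 × (1.2 − 0.65) = 8.5 × 0.55 = 4.675 cmH2O.
Original PIP = 555/65.3 + 8.5×0.65 + 7 = 21.024 cmH2O; new PIP = 21.024 + (4.675) = 25.699 cmH2O.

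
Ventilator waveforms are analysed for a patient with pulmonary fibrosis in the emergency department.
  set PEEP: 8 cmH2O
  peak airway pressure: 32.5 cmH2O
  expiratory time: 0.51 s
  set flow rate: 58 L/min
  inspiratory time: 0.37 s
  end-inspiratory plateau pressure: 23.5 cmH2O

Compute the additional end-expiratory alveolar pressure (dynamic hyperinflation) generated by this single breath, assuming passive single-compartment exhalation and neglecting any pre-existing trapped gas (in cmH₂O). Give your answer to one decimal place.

Flow: 58 L/min ÷ 60 = 0.9667 L/s.
Vt = flow × Ti = 0.9667 L/s × 0.37 s × 1000 mL/L = 357.68 mL.
R = (PIP − Pplat)/V̇ = (32.5 − 23.5) / 0.9667 = 9.0/0.9667 = 9.31 cmH2O·s/L.
C = Vt/(Pplat − PEEP) = 357.68 / (23.5 − 8) = 357.68/15.5 = 23.076 mL/cmH2O.
τ = R × C = 9.31 × 0.02308 L/cmH2O = 0.2149 s.
Fraction remaining = e^(−Te/τ) = e^(−0.51/0.2149) = 0.09318; trapped volume = 357.68 × 0.09318 = 33.329 mL.
Additional alveolar pressure from trapping ≈ V_trapped / C = 33.329 / 23.076 = 1.444 cmH2O.

1.4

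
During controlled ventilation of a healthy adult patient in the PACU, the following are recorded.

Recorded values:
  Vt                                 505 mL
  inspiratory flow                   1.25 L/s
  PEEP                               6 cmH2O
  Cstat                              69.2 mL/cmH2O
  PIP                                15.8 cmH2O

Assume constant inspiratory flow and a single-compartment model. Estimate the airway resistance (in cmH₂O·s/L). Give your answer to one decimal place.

Equation of motion (constant flow): PIP = Vt/C + R·V̇ + PEEP.
R·V̇ = PIP − Vt/C − PEEP = 15.8 − 505/69.2 − 6 = 15.8 − 7.298 − 6 = 2.502 cmH2O.
R = 2.502 / 1.25 = 2.002 cmH2O·s/L.

2.0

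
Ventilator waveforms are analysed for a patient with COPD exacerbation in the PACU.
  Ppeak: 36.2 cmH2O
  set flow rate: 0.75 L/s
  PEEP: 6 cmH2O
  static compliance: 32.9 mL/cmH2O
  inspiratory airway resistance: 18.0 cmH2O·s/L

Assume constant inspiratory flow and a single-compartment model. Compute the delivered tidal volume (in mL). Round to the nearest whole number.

549

Equation of motion (constant flow): PIP = Vt/C + R·V̇ + PEEP.
Vt/C = PIP − R·V̇ − PEEP = 36.2 − 13.5 − 6 = 16.7 cmH2O.
Vt = C × 16.7 = 32.9 × 16.7 = 549.43 mL.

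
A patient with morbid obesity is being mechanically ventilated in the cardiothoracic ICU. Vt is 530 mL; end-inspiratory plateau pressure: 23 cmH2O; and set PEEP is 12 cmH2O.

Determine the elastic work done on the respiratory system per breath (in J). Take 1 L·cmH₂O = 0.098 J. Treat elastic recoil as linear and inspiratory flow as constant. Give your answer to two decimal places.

Elastic work ≈ ½ × (Pplat − PEEP) × Vt = 0.5 × (23 − 12) × 0.530 L = 0.5 × 11.0 × 0.530 = 2.915 L·cmH2O.
× 0.098 J/(L·cmH2O) → 0.2857 J.

0.29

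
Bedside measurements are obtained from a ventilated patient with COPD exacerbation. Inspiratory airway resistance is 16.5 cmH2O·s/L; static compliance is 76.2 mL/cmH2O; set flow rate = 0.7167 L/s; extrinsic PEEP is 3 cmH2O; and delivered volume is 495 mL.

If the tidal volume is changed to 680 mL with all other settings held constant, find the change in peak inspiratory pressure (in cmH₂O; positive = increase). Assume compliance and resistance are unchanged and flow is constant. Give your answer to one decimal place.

PIP = Vt/C + R·V̇ + PEEP (constant-flow equation of motion).
Only the elastic term changes: ΔPIP = ΔVt / C = (680 − 495) / 76.2 = 2.428 cmH2O.

2.4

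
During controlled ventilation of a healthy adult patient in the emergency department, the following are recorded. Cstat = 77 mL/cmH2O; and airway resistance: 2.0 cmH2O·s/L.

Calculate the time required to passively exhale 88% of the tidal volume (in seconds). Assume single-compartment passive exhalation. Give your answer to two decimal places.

0.33

τ = R × C = 2.0 × 77 mL/cmH2O = 2.0 × 0.077 L/cmH2O = 0.154 s.
Exhaled fraction f = 1 − e^(−t/τ) → t = −τ·ln(1 − f) = −0.154·ln(0.12) = 0.3265 s.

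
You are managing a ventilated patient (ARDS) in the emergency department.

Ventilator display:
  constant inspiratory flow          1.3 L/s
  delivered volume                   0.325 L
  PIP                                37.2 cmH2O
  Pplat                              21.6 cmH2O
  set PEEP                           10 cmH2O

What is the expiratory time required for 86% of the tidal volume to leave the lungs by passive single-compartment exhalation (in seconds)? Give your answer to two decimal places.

R = (PIP − Pplat)/V̇ = (37.2 − 21.6) / 1.3 = 15.6/1.3 = 12.0 cmH2O·s/L.
C = Vt/(Pplat − PEEP) = 325.0 / (21.6 − 10) = 325.0/11.6 = 28.017 mL/cmH2O.
τ = R × C = 12.0 × 0.02802 L/cmH2O = 0.3362 s.
t = −τ·ln(1 − 0.86) = −0.3362·ln(0.14) = 0.661 s.

0.66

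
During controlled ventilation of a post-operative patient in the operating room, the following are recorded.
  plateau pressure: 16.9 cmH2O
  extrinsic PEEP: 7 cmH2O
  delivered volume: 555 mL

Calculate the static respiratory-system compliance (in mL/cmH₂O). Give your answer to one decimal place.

Cstat = Vt / (Pplat − PEEP) = 555 / (16.9 − 7) = 555 / 9.9 = 56.061 mL/cmH2O.

56.1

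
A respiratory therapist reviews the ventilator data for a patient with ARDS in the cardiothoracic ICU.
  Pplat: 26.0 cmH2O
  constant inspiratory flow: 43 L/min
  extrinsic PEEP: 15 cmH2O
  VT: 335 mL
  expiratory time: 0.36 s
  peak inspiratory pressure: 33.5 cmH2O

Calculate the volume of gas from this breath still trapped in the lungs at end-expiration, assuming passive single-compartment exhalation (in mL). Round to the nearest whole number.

108

Flow: 43 L/min ÷ 60 = 0.7167 L/s.
R = (PIP − Pplat)/V̇ = (33.5 − 26.0) / 0.7167 = 7.5/0.7167 = 10.465 cmH2O·s/L.
C = Vt/(Pplat − PEEP) = 335.0 / (26.0 − 15) = 335.0/11.0 = 30.455 mL/cmH2O.
τ = R × C = 10.465 × 0.03046 L/cmH2O = 0.3188 s.
Fraction remaining = e^(−Te/τ) = e^(−0.36/0.3188) = 0.3233.
Trapped volume = 335.0 × 0.3233 = 108.31 mL.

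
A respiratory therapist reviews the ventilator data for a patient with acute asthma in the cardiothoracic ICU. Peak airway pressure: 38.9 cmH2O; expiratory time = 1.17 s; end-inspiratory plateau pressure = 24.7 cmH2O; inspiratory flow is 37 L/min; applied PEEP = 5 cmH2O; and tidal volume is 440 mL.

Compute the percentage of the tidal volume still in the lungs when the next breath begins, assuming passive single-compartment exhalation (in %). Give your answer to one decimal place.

Flow: 37 L/min ÷ 60 = 0.6167 L/s.
R = (PIP − Pplat)/V̇ = (38.9 − 24.7) / 0.6167 = 14.2/0.6167 = 23.026 cmH2O·s/L.
C = Vt/(Pplat − PEEP) = 440.0 / (24.7 − 5) = 440.0/19.7 = 22.335 mL/cmH2O.
τ = R × C = 23.026 × 0.02234 L/cmH2O = 0.5144 s.
Fraction remaining at end-expiration = e^(−Te/τ) = e^(−1.17/0.5144) = 0.1028 → 10.28%.

10.3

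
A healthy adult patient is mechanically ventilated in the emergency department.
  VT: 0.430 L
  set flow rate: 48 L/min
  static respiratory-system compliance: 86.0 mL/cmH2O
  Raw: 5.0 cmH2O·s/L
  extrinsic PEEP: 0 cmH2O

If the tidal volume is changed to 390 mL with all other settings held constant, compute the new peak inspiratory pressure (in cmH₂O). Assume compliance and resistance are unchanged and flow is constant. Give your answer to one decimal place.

8.5

Flow: 48 L/min ÷ 60 = 0.8 L/s.
PIP = Vt/C + R·V̇ + PEEP (constant-flow equation of motion).
Only the elastic term changes: ΔPIP = ΔVt / C = (390 − 430) / 86.0 = -0.4651 cmH2O.
Original PIP = 430/86.0 + 5.0×0.8 + 0 = 9.0 cmH2O; new PIP = 9.0 + (-0.4651) = 8.535 cmH2O.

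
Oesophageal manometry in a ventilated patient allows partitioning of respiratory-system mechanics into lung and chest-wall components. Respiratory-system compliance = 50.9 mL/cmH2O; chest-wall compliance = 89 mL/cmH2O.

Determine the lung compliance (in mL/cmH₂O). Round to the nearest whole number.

1/CL = 1/Crs − 1/Ccw.
1/CL = 1/50.9 − 1/89 = 0.00841.
CL = 118.91 mL/cmH2O.

119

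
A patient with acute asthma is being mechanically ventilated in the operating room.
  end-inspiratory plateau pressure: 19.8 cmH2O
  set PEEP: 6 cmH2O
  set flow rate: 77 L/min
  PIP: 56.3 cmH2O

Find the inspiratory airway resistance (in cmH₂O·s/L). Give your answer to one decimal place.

28.4

Flow: 77 L/min ÷ 60 = 1.2833 L/s.
Raw = (PIP − Pplat) / flow = (56.3 − 19.8) / 1.2833 = 36.5 / 1.2833 = 28.442 cmH2O·s/L.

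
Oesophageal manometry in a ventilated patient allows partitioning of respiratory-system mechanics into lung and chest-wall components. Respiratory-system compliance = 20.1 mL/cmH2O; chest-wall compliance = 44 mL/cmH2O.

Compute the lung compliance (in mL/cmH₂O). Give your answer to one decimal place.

1/CL = 1/Crs − 1/Ccw.
1/CL = 1/20.1 − 1/44 = 0.02702.
CL = 37.01 mL/cmH2O.

37.0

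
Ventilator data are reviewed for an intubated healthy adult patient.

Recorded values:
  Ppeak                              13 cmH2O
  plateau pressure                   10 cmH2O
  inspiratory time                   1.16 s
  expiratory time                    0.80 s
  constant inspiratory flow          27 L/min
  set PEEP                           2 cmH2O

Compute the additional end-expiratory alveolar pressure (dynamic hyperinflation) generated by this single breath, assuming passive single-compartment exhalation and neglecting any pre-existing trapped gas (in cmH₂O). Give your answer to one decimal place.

Flow: 27 L/min ÷ 60 = 0.45 L/s.
Vt = flow × Ti = 0.45 L/s × 1.16 s × 1000 mL/L = 522.0 mL.
R = (PIP − Pplat)/V̇ = (13 − 10) / 0.45 = 3.0/0.45 = 6.667 cmH2O·s/L.
C = Vt/(Pplat − PEEP) = 522.0 / (10 − 2) = 522.0/8.0 = 65.25 mL/cmH2O.
τ = R × C = 6.667 × 0.06525 L/cmH2O = 0.435 s.
Fraction remaining = e^(−Te/τ) = e^(−0.80/0.435) = 0.159; trapped volume = 522.0 × 0.159 = 82.998 mL.
Additional alveolar pressure from trapping ≈ V_trapped / C = 82.998 / 65.25 = 1.272 cmH2O.

1.3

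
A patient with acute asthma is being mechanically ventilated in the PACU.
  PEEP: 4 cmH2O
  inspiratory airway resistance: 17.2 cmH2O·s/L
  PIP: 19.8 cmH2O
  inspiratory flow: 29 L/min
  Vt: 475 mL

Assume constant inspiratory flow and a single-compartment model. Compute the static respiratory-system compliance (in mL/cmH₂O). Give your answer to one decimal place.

63.4

Flow: 29 L/min ÷ 60 = 0.4833 L/s.
Equation of motion (constant flow): PIP = Vt/C + R·V̇ + PEEP.
Vt/C = PIP − R·V̇ − PEEP = 19.8 − 17.2×0.4833 − 4 = 19.8 − 8.313 − 4 = 7.487 cmH2O.
C = Vt / 7.487 = 475 / 7.487 = 63.443 mL/cmH2O.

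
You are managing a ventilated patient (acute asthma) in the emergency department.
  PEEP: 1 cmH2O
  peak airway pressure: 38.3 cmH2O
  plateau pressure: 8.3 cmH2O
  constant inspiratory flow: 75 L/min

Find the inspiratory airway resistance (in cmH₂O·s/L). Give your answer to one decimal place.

24.0

Flow: 75 L/min ÷ 60 = 1.25 L/s.
Raw = (PIP − Pplat) / flow = (38.3 − 8.3) / 1.25 = 30.0 / 1.25 = 24.0 cmH2O·s/L.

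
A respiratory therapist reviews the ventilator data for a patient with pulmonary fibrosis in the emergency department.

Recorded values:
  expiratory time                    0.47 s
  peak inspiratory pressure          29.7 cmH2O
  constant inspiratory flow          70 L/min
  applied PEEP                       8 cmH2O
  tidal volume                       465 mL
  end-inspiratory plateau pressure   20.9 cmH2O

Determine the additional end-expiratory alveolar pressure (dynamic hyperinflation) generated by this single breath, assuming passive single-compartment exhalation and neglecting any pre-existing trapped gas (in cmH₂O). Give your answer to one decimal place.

Flow: 70 L/min ÷ 60 = 1.1667 L/s.
R = (PIP − Pplat)/V̇ = (29.7 − 20.9) / 1.1667 = 8.8/1.1667 = 7.543 cmH2O·s/L.
C = Vt/(Pplat − PEEP) = 465.0 / (20.9 − 8) = 465.0/12.9 = 36.047 mL/cmH2O.
τ = R × C = 7.543 × 0.03605 L/cmH2O = 0.2719 s.
Fraction remaining = e^(−Te/τ) = e^(−0.47/0.2719) = 0.1775; trapped volume = 465.0 × 0.1775 = 82.538 mL.
Additional alveolar pressure from trapping ≈ V_trapped / C = 82.538 / 36.047 = 2.29 cmH2O.

2.3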